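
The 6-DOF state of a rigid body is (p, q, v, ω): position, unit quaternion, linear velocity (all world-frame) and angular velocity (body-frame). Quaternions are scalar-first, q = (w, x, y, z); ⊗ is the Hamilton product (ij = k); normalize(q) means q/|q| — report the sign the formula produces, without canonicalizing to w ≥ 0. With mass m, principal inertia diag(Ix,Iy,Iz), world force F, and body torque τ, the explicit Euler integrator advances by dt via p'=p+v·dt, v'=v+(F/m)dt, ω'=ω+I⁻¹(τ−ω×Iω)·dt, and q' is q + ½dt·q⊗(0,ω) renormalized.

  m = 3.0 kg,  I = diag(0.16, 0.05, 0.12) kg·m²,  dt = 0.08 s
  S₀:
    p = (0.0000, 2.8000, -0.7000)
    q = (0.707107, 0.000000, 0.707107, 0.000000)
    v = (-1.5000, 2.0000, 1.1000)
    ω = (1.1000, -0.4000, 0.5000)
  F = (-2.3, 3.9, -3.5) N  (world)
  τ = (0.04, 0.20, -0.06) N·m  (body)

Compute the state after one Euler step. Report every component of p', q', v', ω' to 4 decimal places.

α = I⁻¹(τ − ω×Iω) = (0.3375, 3.5600, -0.9033)
ω' = ω + α·dt = (1.1270, -0.1152, 0.4277)
2q̇ = q⊗(0,ω) = (0.2828428, 1.1313712, -0.2828428, -0.4242642)
q' = normalize(q + ½dt·q⊗(0,ω)) = (0.7175, 0.0452, 0.6949, -0.0169)
linear accel F/m = (-0.7667, 1.3000, -1.1667)
p' = p + v·dt = (-0.1200, 2.9600, -0.6120)
new velocity v' = (-1.5613, 2.1040, 1.0067)

p' = (-0.1200, 2.9600, -0.6120)
q' = (0.7175, 0.0452, 0.6949, -0.0169)
v' = (-1.5613, 2.1040, 1.0067)
ω' = (1.1270, -0.1152, 0.4277)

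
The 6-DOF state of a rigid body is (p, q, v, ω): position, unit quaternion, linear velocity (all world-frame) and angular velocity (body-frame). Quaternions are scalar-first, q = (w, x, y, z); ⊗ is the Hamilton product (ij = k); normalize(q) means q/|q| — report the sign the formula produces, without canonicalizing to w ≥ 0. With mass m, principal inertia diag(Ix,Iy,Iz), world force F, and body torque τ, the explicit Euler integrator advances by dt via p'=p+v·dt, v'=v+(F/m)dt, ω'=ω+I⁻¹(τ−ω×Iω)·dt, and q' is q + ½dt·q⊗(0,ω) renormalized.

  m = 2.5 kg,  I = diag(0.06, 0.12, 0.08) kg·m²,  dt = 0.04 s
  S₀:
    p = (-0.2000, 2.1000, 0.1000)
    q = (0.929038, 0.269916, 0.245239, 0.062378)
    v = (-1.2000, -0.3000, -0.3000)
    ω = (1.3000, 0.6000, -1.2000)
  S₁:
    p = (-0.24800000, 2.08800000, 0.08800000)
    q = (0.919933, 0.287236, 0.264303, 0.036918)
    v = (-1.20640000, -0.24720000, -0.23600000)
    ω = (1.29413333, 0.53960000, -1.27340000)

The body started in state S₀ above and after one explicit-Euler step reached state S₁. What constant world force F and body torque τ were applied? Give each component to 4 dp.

F = (-0.4000, 3.3000, 4.0000)
τ = (0.0200, -0.1500, -0.1000)

Δω = ω₁−ω₀ = (-0.00586667, -0.06040000, -0.07340000)
gyro term ω₀×Iω₀ = (0.0288, 0.0312, 0.0468)
I·α + gyro = (0.0200, -0.1500, -0.1000)
v₁ − v₀ = (-0.00640000, 0.05280000, 0.06400000)
m·(v₁−v₀)/dt = (-0.4000, 3.3000, 4.0000)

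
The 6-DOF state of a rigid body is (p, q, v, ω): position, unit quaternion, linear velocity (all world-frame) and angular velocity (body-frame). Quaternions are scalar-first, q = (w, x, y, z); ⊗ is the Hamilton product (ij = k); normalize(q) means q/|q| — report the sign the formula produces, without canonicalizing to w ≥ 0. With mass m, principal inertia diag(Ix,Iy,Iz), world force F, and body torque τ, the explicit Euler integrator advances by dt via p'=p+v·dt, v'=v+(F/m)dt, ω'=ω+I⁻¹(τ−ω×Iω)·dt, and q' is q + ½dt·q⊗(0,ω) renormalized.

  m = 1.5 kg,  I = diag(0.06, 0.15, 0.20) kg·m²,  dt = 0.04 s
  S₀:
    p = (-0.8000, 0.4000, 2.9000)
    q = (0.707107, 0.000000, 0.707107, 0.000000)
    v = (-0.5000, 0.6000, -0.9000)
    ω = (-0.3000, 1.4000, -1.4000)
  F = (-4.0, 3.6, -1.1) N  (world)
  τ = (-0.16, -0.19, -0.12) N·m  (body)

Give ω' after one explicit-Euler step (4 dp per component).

α = I⁻¹(τ − ω×Iω) = (-1.0333, -0.8747, -0.4110)
new body rate ω' = (-0.3413, 1.3650, -1.4164)

ω' = (-0.3413, 1.3650, -1.4164)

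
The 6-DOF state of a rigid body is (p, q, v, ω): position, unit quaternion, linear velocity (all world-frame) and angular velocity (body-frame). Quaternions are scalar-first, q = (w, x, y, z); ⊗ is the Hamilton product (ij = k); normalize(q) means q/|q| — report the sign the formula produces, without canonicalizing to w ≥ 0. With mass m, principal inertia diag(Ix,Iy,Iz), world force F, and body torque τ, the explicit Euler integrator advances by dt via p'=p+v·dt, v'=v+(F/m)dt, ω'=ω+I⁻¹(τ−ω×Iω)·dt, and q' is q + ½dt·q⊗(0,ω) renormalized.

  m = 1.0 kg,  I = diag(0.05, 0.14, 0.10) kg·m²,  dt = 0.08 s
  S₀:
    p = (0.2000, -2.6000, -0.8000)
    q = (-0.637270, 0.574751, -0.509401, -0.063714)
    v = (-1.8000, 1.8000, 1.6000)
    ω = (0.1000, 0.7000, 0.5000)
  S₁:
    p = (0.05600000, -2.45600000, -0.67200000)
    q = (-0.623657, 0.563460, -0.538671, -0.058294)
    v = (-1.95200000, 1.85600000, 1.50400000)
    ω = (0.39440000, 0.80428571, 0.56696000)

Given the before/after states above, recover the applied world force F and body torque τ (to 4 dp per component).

Δω = ω₁−ω₀ = (0.29440000, 0.10428571, 0.06696000)
precession coupling = (-0.0140, -0.0025, 0.0063)
applied torque τ = (0.1700, 0.1800, 0.0900)
Δv = v₁−v₀ = (-0.15200000, 0.05600000, -0.09600000)
F = m·Δv/dt = (-1.9000, 0.7000, -1.2000)

F = (-1.9000, 0.7000, -1.2000)
τ = (0.1700, 0.1800, 0.0900)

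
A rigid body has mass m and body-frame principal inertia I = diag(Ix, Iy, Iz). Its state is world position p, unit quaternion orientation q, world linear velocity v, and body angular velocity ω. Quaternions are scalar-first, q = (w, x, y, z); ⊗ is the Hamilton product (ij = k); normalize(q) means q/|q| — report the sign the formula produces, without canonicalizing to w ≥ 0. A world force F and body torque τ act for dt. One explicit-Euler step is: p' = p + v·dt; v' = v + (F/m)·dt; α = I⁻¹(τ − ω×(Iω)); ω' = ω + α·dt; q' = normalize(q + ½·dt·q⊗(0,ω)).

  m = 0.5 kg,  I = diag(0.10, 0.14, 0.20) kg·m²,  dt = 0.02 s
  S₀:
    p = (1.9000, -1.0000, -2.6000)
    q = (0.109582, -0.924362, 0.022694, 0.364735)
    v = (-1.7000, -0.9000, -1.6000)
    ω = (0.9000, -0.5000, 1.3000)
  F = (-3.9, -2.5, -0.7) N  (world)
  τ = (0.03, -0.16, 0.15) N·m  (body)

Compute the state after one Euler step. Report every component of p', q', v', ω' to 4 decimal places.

p' = (1.8660, -1.0180, -2.6320)
q' = (0.1133, -0.9211, 0.0374, 0.3705)
v' = (-1.8560, -1.0000, -1.6280)
ω' = (0.9138, -0.5061, 1.3168)

gyro term ω×Iω = (-0.0390, -0.1170, -0.0180)
(τ − ω×Iω)/I = (0.6900, -0.3071, 0.8400)
new body rate ω' = (0.9138, -0.5061, 1.3168)
q⊗(0,ω) = (0.3691173, 0.3104935, 1.4751411, 0.5842130)
updated quaternion q' = (0.1133, -0.9211, 0.0374, 0.3705)
a = F/m = (-7.8000, -5.0000, -1.4000)
new position p' = (1.8660, -1.0180, -2.6320)
v + (F/m)dt = (-1.8560, -1.0000, -1.6280)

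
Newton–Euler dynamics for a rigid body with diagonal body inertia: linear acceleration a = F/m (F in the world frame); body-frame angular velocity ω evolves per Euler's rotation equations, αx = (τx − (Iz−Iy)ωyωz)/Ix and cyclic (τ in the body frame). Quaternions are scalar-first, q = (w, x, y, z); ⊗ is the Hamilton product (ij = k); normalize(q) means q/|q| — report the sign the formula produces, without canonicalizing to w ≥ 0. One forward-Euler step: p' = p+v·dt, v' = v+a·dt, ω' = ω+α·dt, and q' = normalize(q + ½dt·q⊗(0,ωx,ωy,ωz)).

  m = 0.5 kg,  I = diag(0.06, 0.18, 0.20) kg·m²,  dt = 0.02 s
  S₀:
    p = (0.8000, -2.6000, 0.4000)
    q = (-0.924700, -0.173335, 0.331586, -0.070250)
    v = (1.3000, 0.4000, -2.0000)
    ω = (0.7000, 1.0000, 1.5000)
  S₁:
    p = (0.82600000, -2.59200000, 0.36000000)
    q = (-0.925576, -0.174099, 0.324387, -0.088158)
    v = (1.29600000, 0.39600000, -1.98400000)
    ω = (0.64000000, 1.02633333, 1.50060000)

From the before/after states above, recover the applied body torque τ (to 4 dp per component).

ω₁ − ω₀ = (-0.06000000, 0.02633333, 0.00060000)
τ = I·(Δω/dt) + ω₀×(Iω₀) = (-0.1500, 0.0900, 0.0900)

τ = (-0.1500, 0.0900, 0.0900)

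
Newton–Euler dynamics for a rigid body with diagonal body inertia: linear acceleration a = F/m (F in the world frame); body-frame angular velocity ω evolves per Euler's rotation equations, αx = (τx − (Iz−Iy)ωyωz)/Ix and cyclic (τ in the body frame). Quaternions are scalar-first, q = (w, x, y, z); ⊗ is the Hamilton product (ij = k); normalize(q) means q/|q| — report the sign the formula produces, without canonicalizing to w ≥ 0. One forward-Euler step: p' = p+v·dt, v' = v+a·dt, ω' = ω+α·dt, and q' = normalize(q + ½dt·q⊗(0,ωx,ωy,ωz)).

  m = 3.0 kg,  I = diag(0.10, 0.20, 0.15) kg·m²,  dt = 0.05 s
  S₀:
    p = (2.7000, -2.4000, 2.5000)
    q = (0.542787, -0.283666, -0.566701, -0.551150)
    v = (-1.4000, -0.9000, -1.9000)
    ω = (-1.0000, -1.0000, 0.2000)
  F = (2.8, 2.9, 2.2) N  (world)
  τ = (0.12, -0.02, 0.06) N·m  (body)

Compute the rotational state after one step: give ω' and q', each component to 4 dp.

ω' = (-0.9450, -1.0075, 0.1867)
q' = (0.5239, -0.3136, -0.5647, -0.5552)

ω×(Iω) gyroscopic = (0.0100, 0.0100, 0.1000)
(τ − ω×Iω)/I = (1.1000, -0.1500, -0.2667)
ω' = ω + α·dt = (-0.9450, -1.0075, 0.1867)
q⊗(0,ω) = (-0.7401370, -1.2072772, 0.0650962, -0.1744776)
updated quaternion q' = (0.5239, -0.3136, -0.5647, -0.5552)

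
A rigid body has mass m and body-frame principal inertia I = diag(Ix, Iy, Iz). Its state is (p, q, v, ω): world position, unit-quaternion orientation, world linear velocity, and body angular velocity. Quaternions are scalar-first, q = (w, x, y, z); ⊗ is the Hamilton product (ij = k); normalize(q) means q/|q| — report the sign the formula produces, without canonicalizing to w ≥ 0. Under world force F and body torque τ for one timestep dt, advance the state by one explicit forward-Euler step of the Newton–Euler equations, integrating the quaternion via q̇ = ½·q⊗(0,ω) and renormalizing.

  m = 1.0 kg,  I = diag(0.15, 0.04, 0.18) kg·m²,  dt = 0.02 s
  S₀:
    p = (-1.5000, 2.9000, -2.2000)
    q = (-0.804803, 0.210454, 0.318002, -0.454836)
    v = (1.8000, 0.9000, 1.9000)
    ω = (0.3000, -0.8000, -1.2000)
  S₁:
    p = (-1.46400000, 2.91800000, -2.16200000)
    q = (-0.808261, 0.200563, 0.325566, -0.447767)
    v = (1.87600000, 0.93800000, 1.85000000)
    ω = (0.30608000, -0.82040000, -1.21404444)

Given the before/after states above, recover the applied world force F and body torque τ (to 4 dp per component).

F = (3.8000, 1.9000, -2.5000)
τ = (0.1800, -0.0300, -0.1000)

velocity change Δv = (0.07600000, 0.03800000, -0.05000000)
F = m·Δv/dt = (3.8000, 1.9000, -2.5000)
ω₁ − ω₀ = (0.00608000, -0.02040000, -0.01404444)
gyro term ω₀×Iω₀ = (0.1344, 0.0108, 0.0264)
τ = I·(Δω/dt) + ω₀×(Iω₀) = (0.1800, -0.0300, -0.1000)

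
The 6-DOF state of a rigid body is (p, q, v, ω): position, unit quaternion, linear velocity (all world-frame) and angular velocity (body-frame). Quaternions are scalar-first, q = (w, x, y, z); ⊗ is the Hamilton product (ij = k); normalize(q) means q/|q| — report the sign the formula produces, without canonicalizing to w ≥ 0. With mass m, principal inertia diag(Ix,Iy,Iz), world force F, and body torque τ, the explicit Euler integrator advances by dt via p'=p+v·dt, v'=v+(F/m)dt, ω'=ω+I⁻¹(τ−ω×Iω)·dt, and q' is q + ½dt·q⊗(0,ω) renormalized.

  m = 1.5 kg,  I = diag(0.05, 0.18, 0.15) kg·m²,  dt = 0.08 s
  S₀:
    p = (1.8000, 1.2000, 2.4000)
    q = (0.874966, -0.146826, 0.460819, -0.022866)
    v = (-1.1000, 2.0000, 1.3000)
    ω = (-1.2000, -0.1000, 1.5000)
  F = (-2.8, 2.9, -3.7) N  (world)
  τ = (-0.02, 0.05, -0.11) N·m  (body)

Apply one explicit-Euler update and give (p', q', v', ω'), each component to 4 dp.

gyro term ω×Iω = (0.0045, 0.1800, 0.0156)
α = I⁻¹(τ − ω×Iω) = (-0.4900, -0.7222, -0.8373)
ω' = ω + α·dt = (-1.2392, -0.1578, 1.4330)
2q̇ = q⊗(0,ω) = (-0.0958103, -0.3610173, 0.1601816, 1.8801144)
q' = normalize(q + ½dt·q⊗(0,ω)) = (0.8686, -0.1608, 0.4658, 0.0522)
linear accel F/m = (-1.8667, 1.9333, -2.4667)
new position p' = (1.7120, 1.3600, 2.5040)
v + (F/m)dt = (-1.2493, 2.1547, 1.1027)

p' = (1.7120, 1.3600, 2.5040)
q' = (0.8686, -0.1608, 0.4658, 0.0522)
v' = (-1.2493, 2.1547, 1.1027)
ω' = (-1.2392, -0.1578, 1.4330)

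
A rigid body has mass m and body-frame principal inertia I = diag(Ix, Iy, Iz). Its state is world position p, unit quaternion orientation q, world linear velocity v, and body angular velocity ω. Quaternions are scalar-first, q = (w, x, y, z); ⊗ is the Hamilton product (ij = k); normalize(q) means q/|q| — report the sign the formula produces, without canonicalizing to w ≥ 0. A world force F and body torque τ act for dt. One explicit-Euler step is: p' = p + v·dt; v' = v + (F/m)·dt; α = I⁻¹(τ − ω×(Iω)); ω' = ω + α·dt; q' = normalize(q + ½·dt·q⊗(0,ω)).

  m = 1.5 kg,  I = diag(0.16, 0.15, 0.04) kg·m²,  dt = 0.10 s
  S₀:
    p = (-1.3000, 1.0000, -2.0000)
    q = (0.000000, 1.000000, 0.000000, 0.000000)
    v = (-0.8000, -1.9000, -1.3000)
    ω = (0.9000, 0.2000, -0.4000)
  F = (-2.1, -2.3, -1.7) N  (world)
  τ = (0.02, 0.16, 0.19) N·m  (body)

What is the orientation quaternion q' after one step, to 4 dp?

Hamilton product q⊗(0,ω) = (-0.9000000, 0.0000000, 0.4000000, 0.2000000)
q + ½dt·q⊗(0,ω), renormalized = (-0.0449, 0.9987, 0.0200, 0.0100)

q' = (-0.0449, 0.9987, 0.0200, 0.0100)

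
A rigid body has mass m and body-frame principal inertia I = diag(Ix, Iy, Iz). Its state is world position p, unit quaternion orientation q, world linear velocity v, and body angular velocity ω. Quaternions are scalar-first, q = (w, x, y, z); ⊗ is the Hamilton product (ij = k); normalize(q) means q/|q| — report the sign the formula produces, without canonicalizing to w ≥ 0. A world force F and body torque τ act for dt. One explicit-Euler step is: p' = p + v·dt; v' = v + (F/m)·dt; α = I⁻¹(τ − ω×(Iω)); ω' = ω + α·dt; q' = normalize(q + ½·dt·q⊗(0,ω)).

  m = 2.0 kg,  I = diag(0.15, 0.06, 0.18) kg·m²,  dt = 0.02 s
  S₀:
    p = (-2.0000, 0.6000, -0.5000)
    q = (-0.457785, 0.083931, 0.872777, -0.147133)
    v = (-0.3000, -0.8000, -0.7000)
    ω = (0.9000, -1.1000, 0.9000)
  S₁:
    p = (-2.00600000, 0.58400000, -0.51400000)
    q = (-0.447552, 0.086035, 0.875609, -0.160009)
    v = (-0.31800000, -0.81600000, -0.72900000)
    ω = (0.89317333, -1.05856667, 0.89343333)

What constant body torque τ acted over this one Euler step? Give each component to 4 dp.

Δω = ω₁−ω₀ = (-0.00682667, 0.04143333, -0.00656667)
ω₀×(Iω₀) = (-0.1188, -0.0243, 0.0891)
applied torque τ = (-0.1700, 0.1000, 0.0300)

τ = (-0.1700, 0.1000, 0.0300)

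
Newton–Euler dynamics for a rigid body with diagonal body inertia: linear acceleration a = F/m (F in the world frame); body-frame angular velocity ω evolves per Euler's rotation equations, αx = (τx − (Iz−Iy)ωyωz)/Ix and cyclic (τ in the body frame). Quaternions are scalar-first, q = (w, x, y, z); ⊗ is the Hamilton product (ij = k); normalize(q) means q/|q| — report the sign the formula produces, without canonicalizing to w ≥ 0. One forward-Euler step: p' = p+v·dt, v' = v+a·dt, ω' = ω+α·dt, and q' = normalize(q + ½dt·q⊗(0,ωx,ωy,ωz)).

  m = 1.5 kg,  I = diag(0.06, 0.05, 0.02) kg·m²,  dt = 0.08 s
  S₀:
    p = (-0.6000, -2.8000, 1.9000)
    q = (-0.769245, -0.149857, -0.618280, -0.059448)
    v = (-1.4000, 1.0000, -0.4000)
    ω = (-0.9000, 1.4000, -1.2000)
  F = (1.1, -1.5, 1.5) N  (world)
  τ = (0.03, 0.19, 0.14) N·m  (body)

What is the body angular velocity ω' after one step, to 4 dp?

ω' = (-0.9272, 1.6349, -0.6904)

ω×(Iω) gyroscopic = (0.0504, 0.0432, 0.0126)
α = I⁻¹(τ − ω×Iω) = (-0.3400, 2.9360, 6.3700)
new body rate ω' = (-0.9272, 1.6349, -0.6904)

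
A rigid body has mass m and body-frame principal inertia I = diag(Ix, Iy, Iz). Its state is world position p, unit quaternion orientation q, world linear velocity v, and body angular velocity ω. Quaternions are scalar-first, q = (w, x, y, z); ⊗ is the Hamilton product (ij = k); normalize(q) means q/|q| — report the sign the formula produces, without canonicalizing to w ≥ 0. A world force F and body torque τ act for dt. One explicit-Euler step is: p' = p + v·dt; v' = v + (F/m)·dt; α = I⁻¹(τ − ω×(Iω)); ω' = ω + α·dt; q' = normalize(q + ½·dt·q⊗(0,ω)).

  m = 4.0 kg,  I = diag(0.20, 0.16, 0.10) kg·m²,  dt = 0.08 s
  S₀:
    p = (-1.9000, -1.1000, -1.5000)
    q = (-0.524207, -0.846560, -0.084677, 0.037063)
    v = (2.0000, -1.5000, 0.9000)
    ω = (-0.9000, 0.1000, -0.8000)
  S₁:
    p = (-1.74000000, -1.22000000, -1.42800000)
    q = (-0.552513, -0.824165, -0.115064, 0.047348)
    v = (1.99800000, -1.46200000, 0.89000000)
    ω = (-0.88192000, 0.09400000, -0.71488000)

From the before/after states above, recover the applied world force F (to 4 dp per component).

v₁ − v₀ = (-0.00200000, 0.03800000, -0.01000000)
m·(v₁−v₀)/dt = (-0.1000, 1.9000, -0.5000)

F = (-0.1000, 1.9000, -0.5000)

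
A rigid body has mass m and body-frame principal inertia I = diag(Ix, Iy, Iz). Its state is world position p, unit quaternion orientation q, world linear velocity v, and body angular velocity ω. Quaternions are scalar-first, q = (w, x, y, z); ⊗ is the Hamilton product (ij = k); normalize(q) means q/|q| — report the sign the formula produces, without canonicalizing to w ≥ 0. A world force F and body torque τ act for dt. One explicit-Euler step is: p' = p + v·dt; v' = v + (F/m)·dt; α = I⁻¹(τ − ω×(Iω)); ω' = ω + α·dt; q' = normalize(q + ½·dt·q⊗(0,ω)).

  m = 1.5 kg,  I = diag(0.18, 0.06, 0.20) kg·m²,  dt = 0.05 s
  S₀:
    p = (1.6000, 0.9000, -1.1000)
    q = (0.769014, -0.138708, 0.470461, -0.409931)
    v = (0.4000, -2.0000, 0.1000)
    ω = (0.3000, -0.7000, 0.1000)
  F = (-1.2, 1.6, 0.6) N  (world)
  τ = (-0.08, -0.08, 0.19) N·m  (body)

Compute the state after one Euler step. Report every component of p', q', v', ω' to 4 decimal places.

p' = (1.6200, 0.8000, -1.0950)
q' = (0.7792, -0.1389, 0.4542, -0.4090)
v' = (0.3600, -1.9467, 0.1200)
ω' = (0.2805, -0.7662, 0.1412)

α = I⁻¹(τ − ω×Iω) = (-0.3900, -1.3233, 0.8240)
ω + α·dt = (0.2805, -0.7662, 0.1412)
q⊗(0,ω) = (0.4119282, -0.0092014, -0.6474183, 0.0328587)
q' = normalize(q + ½dt·q⊗(0,ω)) = (0.7792, -0.1389, 0.4542, -0.4090)
a = (-0.8000, 1.0667, 0.4000)
p' = p + v·dt = (1.6200, 0.8000, -1.0950)
v + (F/m)dt = (0.3600, -1.9467, 0.1200)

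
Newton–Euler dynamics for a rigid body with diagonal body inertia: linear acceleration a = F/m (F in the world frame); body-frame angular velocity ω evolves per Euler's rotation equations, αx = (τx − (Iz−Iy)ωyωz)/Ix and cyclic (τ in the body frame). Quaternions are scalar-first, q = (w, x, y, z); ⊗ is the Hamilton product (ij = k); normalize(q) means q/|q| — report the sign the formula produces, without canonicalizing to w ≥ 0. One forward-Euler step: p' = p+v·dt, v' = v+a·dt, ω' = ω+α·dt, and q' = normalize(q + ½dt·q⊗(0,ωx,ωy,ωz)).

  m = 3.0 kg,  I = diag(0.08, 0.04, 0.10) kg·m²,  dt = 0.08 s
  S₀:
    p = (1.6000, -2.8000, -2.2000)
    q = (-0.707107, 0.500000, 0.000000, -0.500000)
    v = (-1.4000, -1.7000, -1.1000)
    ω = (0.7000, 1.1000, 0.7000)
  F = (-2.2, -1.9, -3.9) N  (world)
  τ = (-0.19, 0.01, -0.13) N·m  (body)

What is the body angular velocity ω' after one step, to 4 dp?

(τ − ω×Iω)/I = (-2.9525, 0.4950, -0.9920)
ω' = ω + α·dt = (0.4638, 1.1396, 0.6206)

ω' = (0.4638, 1.1396, 0.6206)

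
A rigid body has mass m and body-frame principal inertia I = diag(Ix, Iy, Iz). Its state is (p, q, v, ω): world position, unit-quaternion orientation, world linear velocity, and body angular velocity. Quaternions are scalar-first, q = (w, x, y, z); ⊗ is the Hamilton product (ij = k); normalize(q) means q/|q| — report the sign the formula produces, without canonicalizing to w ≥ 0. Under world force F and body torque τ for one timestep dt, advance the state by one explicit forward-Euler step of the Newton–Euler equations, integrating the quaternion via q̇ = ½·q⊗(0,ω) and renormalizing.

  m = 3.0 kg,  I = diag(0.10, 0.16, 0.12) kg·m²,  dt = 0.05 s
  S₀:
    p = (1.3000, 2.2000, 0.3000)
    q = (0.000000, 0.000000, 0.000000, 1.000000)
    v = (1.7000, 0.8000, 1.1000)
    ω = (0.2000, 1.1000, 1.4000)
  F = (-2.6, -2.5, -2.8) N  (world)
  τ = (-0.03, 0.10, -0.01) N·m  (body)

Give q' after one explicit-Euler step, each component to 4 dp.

q' = (-0.0350, -0.0275, 0.0050, 0.9990)

Hamilton product q⊗(0,ω) = (-1.4000000, -1.1000000, 0.2000000, 0.0000000)
q' = normalize(q + ½dt·q⊗(0,ω)) = (-0.0350, -0.0275, 0.0050, 0.9990)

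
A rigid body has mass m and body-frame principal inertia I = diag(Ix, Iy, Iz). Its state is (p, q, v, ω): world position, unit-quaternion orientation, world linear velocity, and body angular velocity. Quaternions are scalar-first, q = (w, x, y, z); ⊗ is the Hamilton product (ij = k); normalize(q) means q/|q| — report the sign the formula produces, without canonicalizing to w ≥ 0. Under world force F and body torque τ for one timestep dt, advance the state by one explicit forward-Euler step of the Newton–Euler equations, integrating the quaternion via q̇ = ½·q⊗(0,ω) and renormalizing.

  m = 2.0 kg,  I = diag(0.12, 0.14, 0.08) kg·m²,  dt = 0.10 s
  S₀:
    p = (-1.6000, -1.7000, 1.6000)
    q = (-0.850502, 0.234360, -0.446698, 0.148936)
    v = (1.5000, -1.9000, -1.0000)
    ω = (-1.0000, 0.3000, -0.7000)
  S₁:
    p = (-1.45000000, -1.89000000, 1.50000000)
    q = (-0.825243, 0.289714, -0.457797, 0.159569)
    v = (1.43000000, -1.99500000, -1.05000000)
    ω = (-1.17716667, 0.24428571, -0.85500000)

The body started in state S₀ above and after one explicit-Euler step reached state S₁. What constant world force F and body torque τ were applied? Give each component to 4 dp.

v₁ − v₀ = (-0.07000000, -0.09500000, -0.05000000)
applied force F = (-1.4000, -1.9000, -1.0000)
ω₁ − ω₀ = (-0.17716667, -0.05571429, -0.15500000)
precession coupling = (0.0126, 0.0280, -0.0060)
τ = I·(Δω/dt) + ω₀×(Iω₀) = (-0.2000, -0.0500, -0.1300)

F = (-1.4000, -1.9000, -1.0000)
τ = (-0.2000, -0.0500, -0.1300)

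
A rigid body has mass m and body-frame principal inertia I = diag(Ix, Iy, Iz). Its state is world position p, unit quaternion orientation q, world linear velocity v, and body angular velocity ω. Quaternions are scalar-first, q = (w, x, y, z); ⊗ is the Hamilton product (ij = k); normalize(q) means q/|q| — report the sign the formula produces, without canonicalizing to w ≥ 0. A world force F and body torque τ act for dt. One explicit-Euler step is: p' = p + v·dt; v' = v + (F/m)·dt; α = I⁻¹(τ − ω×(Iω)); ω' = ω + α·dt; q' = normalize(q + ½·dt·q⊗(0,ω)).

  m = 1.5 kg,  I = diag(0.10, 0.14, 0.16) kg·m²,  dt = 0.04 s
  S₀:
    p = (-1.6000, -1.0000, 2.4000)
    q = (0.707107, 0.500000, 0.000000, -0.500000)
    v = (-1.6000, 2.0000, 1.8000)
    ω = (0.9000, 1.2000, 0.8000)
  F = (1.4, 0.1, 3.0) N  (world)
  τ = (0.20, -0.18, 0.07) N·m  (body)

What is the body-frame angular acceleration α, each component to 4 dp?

precession coupling ω×(Iω) = (0.0192, -0.0432, 0.0432)
(τ − ω×Iω)/I = (1.8080, -0.9771, 0.1675)

α = (1.8080, -0.9771, 0.1675)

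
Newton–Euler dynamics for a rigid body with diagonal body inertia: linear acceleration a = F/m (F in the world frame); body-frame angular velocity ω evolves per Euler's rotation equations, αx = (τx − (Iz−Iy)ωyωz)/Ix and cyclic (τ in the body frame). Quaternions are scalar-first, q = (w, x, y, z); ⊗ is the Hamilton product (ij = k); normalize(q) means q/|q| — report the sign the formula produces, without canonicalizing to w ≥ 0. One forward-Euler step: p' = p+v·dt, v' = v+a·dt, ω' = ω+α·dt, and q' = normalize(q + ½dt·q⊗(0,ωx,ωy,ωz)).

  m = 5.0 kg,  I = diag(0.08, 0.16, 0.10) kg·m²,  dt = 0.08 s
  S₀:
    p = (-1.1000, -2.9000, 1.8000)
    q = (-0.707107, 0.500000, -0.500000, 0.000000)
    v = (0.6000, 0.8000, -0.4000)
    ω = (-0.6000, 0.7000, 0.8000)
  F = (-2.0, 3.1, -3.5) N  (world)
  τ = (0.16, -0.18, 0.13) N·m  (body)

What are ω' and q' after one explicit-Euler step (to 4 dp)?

angular accel α = (2.4200, -1.1850, 1.6360)
new body rate ω' = (-0.4064, 0.6052, 0.9309)
Hamilton product q⊗(0,ω) = (0.6500000, 0.0242642, -0.8949749, -0.5156856)
updated quaternion q' = (-0.6803, 0.5004, -0.5352, -0.0206)

ω' = (-0.4064, 0.6052, 0.9309)
q' = (-0.6803, 0.5004, -0.5352, -0.0206)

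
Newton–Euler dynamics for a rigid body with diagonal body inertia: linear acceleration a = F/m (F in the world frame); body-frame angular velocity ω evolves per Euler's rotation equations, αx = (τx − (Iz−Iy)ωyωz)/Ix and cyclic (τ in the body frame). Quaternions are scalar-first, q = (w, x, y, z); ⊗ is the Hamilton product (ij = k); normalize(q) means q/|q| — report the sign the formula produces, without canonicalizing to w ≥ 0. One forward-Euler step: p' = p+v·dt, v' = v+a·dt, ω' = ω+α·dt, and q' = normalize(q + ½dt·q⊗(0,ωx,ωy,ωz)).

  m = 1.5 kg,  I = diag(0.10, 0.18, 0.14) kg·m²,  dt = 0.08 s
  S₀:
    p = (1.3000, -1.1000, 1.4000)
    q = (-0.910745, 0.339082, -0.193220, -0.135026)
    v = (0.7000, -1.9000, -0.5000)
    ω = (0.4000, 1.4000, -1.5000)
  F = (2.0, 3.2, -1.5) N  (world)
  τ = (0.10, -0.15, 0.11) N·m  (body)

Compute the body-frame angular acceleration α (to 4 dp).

gyro term ω×Iω = (0.0840, 0.0240, 0.0448)
α = I⁻¹(τ − ω×Iω) = (0.1600, -0.9667, 0.4657)

α = (0.1600, -0.9667, 0.4657)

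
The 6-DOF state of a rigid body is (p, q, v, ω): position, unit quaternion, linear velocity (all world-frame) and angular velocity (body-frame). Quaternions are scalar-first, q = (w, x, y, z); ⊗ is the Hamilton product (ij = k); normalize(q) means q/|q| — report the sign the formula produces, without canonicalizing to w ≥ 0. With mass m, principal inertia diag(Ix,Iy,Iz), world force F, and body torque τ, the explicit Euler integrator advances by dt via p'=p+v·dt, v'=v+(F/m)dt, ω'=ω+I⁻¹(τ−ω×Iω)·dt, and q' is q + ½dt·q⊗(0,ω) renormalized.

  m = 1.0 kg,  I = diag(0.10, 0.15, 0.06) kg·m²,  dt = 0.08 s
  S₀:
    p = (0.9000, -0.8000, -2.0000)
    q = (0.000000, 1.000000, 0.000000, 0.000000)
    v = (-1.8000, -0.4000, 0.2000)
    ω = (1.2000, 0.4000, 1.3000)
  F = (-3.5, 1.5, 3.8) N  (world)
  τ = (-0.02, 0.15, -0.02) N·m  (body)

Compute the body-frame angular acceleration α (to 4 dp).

α = (0.2680, 0.5840, -0.7333)

gyro term ω×Iω = (-0.0468, 0.0624, 0.0240)
(τ − ω×Iω)/I = (0.2680, 0.5840, -0.7333)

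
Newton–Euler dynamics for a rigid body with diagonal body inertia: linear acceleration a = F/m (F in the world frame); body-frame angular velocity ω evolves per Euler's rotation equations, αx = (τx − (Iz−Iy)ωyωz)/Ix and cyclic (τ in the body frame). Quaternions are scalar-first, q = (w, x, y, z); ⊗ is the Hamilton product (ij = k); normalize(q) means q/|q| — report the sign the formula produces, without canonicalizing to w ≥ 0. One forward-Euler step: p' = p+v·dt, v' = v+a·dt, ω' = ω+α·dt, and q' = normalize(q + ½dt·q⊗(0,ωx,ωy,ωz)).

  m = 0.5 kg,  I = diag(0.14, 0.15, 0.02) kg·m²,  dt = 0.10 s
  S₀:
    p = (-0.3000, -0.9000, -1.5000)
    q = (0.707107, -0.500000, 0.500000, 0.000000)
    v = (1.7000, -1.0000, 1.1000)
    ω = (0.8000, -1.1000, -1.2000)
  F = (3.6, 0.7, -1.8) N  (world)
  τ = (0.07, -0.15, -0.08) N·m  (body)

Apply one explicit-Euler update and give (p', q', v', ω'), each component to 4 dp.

linear accel F/m = (7.2000, 1.4000, -3.6000)
p' = p + v·dt = (-0.1300, -1.0000, -1.3900)
new velocity v' = (2.4200, -0.8600, 0.7400)
gyro term ω×Iω = (-0.1716, -0.1152, -0.0088)
angular accel α = (1.7257, -0.2320, -3.5600)
ω + α·dt = (0.9726, -1.1232, -1.5560)
Hamilton product q⊗(0,ω) = (0.9500000, -0.0343144, -1.3778177, -0.6985284)
q' = normalize(q + ½dt·q⊗(0,ω)) = (0.7515, -0.4997, 0.4293, -0.0348)

p' = (-0.1300, -1.0000, -1.3900)
q' = (0.7515, -0.4997, 0.4293, -0.0348)
v' = (2.4200, -0.8600, 0.7400)
ω' = (0.9726, -1.1232, -1.5560)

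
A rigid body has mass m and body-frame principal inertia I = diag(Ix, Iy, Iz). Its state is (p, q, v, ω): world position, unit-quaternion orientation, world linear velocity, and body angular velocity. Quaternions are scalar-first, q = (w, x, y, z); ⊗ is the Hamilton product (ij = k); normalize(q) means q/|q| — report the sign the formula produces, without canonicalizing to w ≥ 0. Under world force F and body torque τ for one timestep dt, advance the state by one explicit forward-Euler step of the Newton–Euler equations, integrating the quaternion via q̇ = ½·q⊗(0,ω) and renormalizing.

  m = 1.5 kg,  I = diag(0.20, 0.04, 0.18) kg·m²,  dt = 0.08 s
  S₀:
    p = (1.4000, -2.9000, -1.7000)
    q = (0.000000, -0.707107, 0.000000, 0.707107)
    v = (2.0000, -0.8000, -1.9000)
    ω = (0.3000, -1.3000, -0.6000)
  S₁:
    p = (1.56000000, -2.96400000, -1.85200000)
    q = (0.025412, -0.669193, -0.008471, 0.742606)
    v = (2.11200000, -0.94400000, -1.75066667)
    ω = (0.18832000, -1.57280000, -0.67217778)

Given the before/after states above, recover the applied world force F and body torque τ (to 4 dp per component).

Δv = v₁−v₀ = (0.11200000, -0.14400000, 0.14933333)
F = m·Δv/dt = (2.1000, -2.7000, 2.8000)
ω₁ − ω₀ = (-0.11168000, -0.27280000, -0.07217778)
ω₀×(Iω₀) = (0.1092, -0.0036, 0.0624)
I·α + gyro = (-0.1700, -0.1400, -0.1000)

F = (2.1000, -2.7000, 2.8000)
τ = (-0.1700, -0.1400, -0.1000)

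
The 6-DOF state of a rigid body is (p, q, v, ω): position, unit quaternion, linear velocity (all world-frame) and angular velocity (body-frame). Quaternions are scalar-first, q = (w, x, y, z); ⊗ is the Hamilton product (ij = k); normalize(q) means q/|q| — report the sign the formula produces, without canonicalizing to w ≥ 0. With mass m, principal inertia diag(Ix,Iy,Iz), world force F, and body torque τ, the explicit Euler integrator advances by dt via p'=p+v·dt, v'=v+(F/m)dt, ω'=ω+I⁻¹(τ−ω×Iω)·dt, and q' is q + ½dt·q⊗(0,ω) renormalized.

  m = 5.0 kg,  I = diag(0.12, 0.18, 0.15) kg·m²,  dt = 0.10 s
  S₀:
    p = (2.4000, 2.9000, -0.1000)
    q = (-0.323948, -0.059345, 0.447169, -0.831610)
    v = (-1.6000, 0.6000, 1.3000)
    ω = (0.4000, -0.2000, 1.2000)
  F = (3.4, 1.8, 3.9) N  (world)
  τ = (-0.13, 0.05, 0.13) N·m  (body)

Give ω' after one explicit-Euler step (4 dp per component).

ω' = (0.2857, -0.1642, 1.2899)

precession coupling ω×(Iω) = (0.0072, -0.0144, -0.0048)
(τ − ω×Iω)/I = (-1.1433, 0.3578, 0.8987)
ω + α·dt = (0.2857, -0.1642, 1.2899)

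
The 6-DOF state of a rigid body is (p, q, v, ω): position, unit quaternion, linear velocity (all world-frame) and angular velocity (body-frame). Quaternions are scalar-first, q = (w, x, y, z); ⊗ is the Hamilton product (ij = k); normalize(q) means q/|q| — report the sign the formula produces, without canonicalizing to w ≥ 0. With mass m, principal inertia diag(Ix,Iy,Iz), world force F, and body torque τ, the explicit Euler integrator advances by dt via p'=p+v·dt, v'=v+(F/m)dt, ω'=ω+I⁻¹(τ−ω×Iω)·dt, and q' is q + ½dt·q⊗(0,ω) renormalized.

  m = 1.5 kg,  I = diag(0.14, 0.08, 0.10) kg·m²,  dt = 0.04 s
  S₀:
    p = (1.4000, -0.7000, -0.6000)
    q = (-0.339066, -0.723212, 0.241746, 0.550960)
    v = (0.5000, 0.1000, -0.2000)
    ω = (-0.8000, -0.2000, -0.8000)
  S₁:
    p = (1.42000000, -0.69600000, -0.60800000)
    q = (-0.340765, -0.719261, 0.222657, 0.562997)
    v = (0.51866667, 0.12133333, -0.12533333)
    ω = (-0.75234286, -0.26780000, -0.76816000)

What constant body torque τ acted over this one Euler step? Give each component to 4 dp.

ω₁ − ω₀ = (0.04765714, -0.06780000, 0.03184000)
gyro term ω₀×Iω₀ = (0.0032, 0.0256, -0.0096)
τ = I·(Δω/dt) + ω₀×(Iω₀) = (0.1700, -0.1100, 0.0700)

τ = (0.1700, -0.1100, 0.0700)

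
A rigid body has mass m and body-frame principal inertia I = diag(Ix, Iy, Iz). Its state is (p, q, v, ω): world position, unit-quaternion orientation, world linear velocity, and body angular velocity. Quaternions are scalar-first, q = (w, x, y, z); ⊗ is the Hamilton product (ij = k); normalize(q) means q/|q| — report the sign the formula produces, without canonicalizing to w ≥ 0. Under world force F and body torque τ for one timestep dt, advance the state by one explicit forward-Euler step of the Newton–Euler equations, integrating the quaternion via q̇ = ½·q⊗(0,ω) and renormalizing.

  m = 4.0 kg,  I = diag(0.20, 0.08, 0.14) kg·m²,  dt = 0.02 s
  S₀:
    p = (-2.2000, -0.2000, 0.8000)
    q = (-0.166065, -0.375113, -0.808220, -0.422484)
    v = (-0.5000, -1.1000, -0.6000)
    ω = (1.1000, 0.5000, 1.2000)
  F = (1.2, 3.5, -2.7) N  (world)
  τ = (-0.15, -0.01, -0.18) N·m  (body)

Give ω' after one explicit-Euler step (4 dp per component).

angular accel α = (-0.9300, -1.1150, -0.8143)
ω' = ω + α·dt = (1.0814, 0.4777, 1.1837)

ω' = (1.0814, 0.4777, 1.1837)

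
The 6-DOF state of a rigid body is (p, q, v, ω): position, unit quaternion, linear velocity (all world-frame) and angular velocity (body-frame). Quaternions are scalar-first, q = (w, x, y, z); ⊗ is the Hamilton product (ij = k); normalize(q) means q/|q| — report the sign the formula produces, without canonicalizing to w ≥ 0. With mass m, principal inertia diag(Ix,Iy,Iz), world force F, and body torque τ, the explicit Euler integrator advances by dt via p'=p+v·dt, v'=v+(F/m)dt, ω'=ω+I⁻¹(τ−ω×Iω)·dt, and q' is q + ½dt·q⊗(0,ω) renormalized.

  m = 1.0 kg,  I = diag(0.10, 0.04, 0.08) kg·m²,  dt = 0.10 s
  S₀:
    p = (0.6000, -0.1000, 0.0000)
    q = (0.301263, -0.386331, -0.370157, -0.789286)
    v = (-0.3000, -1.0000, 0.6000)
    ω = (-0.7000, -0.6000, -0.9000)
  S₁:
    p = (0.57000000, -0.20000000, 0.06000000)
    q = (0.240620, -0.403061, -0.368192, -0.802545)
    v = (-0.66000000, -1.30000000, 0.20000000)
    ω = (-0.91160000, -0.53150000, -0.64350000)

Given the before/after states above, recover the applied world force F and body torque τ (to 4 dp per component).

F = (-3.6000, -3.0000, -4.0000)
τ = (-0.1900, 0.0400, 0.1800)

Δv = v₁−v₀ = (-0.36000000, -0.30000000, -0.40000000)
applied force F = (-3.6000, -3.0000, -4.0000)
Δω = ω₁−ω₀ = (-0.21160000, 0.06850000, 0.25650000)
τ = I·(Δω/dt) + ω₀×(Iω₀) = (-0.1900, 0.0400, 0.1800)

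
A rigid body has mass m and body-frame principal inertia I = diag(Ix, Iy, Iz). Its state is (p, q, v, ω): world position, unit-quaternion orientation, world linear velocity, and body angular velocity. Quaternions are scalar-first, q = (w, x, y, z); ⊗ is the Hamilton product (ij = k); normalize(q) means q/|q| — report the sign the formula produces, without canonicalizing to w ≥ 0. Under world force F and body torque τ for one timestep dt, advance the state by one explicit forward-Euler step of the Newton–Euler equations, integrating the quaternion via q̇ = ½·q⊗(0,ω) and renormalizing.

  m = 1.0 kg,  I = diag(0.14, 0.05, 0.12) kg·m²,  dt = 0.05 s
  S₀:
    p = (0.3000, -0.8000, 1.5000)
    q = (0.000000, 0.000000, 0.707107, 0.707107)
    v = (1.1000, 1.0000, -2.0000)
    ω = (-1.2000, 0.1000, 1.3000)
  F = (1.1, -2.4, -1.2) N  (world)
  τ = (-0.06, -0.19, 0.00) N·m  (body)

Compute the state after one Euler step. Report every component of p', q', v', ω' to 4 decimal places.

p' = (0.3550, -0.7500, 1.4000)
q' = (-0.0247, 0.0212, 0.6852, 0.7276)
v' = (1.1550, 0.8800, -2.0600)
ω' = (-1.2247, -0.0588, 1.2955)

precession coupling ω×(Iω) = (0.0091, -0.0312, 0.0108)
angular accel α = (-0.4936, -3.1760, -0.0900)
new body rate ω' = (-1.2247, -0.0588, 1.2955)
Hamilton product q⊗(0,ω) = (-0.9899498, 0.8485284, -0.8485284, 0.8485284)
q + ½dt·q⊗(0,ω), renormalized = (-0.0247, 0.0212, 0.6852, 0.7276)
p + v·dt = (0.3550, -0.7500, 1.4000)
v' = v + a·dt = (1.1550, 0.8800, -2.0600)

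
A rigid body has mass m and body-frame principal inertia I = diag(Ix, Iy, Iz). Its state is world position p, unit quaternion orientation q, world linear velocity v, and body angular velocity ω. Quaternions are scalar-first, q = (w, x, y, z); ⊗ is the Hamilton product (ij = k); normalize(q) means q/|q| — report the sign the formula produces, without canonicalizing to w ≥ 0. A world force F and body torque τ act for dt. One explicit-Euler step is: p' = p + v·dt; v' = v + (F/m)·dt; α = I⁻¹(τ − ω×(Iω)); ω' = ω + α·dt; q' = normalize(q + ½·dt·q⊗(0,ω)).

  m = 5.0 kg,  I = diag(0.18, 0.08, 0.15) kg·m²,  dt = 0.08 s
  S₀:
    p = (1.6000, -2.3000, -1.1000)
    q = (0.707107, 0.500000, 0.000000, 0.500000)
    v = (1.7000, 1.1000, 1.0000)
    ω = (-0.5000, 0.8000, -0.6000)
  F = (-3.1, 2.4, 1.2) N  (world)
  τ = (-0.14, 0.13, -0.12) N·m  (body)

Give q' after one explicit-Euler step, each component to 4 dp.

Hamilton product q⊗(0,ω) = (0.5500000, -0.7535535, 0.6156856, -0.0242642)
q + ½dt·q⊗(0,ω), renormalized = (0.7284, 0.4694, 0.0246, 0.4985)

q' = (0.7284, 0.4694, 0.0246, 0.4985)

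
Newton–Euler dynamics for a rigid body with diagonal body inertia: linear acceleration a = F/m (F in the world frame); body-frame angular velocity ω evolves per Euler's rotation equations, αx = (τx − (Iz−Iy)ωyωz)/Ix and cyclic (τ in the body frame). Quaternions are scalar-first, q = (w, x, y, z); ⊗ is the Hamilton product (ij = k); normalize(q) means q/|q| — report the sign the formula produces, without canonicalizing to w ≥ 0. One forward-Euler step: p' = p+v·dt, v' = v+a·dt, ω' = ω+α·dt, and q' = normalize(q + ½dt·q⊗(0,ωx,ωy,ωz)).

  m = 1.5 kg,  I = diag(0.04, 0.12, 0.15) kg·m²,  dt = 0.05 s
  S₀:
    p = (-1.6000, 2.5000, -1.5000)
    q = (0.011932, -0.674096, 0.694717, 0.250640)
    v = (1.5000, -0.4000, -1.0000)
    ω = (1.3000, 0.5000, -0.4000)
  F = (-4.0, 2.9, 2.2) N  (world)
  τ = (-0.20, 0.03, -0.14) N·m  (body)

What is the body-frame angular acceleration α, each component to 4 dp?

gyro term ω×Iω = (-0.0060, 0.0572, 0.0520)
α = I⁻¹(τ − ω×Iω) = (-4.8500, -0.2267, -1.2800)

α = (-4.8500, -0.2267, -1.2800)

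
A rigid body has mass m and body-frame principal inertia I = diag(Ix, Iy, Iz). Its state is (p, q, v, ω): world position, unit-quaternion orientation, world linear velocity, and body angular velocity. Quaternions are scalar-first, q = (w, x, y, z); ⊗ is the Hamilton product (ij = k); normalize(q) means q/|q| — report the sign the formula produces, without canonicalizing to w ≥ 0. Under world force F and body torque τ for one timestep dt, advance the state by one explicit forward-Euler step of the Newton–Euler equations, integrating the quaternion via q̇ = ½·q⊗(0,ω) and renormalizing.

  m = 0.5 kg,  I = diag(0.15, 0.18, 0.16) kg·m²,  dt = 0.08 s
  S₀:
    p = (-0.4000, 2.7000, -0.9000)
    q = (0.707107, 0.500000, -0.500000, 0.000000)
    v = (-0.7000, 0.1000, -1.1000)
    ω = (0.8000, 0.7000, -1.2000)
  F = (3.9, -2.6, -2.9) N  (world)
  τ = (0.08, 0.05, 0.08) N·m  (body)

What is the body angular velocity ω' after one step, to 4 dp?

α = I⁻¹(τ − ω×Iω) = (0.4213, 0.2244, 0.3950)
ω + α·dt = (0.8337, 0.7180, -1.1684)

ω' = (0.8337, 0.7180, -1.1684)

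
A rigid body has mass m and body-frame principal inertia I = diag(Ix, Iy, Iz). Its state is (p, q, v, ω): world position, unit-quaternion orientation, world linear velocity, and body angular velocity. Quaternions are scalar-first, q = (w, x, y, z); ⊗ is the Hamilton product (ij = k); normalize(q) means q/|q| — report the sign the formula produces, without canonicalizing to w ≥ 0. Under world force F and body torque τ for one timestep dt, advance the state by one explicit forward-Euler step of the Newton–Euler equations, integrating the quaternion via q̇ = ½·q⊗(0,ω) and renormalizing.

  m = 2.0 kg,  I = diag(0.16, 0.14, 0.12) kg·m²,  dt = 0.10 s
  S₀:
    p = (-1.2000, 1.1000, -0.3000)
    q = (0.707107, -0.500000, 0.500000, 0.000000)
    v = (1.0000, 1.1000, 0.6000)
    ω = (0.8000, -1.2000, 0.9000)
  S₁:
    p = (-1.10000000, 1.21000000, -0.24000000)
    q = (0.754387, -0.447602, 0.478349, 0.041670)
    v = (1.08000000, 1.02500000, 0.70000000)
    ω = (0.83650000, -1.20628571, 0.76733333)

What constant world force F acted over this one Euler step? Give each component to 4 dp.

F = (1.6000, -1.5000, 2.0000)

velocity change Δv = (0.08000000, -0.07500000, 0.10000000)
m·(v₁−v₀)/dt = (1.6000, -1.5000, 2.0000)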